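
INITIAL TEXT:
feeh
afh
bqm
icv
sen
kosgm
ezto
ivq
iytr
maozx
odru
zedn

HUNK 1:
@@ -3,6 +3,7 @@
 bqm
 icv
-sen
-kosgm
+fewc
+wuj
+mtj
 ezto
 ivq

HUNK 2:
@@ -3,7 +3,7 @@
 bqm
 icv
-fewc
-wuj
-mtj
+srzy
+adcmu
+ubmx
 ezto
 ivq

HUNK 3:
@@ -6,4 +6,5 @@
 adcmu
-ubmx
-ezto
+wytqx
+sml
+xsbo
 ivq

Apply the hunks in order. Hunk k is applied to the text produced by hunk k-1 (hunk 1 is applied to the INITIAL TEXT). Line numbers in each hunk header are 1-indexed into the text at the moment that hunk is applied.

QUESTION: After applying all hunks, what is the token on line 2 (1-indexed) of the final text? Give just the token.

Hunk 1: at line 3 remove [sen,kosgm] add [fewc,wuj,mtj] -> 13 lines: feeh afh bqm icv fewc wuj mtj ezto ivq iytr maozx odru zedn
Hunk 2: at line 3 remove [fewc,wuj,mtj] add [srzy,adcmu,ubmx] -> 13 lines: feeh afh bqm icv srzy adcmu ubmx ezto ivq iytr maozx odru zedn
Hunk 3: at line 6 remove [ubmx,ezto] add [wytqx,sml,xsbo] -> 14 lines: feeh afh bqm icv srzy adcmu wytqx sml xsbo ivq iytr maozx odru zedn
Final line 2: afh

Answer: afh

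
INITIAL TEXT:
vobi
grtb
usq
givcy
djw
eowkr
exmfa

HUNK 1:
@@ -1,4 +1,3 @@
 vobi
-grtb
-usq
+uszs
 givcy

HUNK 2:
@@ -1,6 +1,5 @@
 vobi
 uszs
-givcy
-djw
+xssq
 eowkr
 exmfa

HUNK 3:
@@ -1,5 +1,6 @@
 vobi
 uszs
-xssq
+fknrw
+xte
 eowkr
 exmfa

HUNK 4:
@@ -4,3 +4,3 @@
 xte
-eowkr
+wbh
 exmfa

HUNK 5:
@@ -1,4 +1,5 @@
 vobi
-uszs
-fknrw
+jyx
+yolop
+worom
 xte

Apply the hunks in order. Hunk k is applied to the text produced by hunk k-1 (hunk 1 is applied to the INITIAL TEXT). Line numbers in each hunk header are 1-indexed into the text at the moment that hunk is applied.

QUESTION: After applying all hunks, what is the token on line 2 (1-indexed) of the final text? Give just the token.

Hunk 1: at line 1 remove [grtb,usq] add [uszs] -> 6 lines: vobi uszs givcy djw eowkr exmfa
Hunk 2: at line 1 remove [givcy,djw] add [xssq] -> 5 lines: vobi uszs xssq eowkr exmfa
Hunk 3: at line 1 remove [xssq] add [fknrw,xte] -> 6 lines: vobi uszs fknrw xte eowkr exmfa
Hunk 4: at line 4 remove [eowkr] add [wbh] -> 6 lines: vobi uszs fknrw xte wbh exmfa
Hunk 5: at line 1 remove [uszs,fknrw] add [jyx,yolop,worom] -> 7 lines: vobi jyx yolop worom xte wbh exmfa
Final line 2: jyx

Answer: jyx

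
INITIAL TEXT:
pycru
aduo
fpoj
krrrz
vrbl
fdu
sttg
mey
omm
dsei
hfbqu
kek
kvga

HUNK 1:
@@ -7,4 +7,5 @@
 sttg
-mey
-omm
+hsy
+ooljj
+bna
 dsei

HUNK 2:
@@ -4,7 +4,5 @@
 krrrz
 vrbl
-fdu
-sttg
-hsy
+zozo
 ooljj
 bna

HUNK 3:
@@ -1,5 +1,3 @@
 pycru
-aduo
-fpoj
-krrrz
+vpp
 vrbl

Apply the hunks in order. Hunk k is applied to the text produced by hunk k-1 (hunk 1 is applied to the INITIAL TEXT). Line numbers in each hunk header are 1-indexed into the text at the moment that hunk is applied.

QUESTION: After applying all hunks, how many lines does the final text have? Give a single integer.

Hunk 1: at line 7 remove [mey,omm] add [hsy,ooljj,bna] -> 14 lines: pycru aduo fpoj krrrz vrbl fdu sttg hsy ooljj bna dsei hfbqu kek kvga
Hunk 2: at line 4 remove [fdu,sttg,hsy] add [zozo] -> 12 lines: pycru aduo fpoj krrrz vrbl zozo ooljj bna dsei hfbqu kek kvga
Hunk 3: at line 1 remove [aduo,fpoj,krrrz] add [vpp] -> 10 lines: pycru vpp vrbl zozo ooljj bna dsei hfbqu kek kvga
Final line count: 10

Answer: 10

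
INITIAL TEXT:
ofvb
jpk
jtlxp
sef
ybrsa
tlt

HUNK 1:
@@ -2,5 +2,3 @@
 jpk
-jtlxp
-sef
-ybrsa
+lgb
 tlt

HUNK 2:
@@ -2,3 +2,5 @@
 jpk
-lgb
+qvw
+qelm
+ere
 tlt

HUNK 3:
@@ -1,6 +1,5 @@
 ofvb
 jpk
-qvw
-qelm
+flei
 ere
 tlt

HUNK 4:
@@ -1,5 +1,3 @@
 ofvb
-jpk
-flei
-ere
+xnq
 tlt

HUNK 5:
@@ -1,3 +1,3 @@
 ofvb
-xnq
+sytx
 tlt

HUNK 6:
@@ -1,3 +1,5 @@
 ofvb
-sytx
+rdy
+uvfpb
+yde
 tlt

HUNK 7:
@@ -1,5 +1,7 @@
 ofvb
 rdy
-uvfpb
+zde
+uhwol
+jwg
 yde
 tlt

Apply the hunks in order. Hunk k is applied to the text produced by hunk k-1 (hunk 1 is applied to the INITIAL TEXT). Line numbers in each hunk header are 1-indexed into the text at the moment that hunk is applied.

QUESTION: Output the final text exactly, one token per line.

Answer: ofvb
rdy
zde
uhwol
jwg
yde
tlt

Derivation:
Hunk 1: at line 2 remove [jtlxp,sef,ybrsa] add [lgb] -> 4 lines: ofvb jpk lgb tlt
Hunk 2: at line 2 remove [lgb] add [qvw,qelm,ere] -> 6 lines: ofvb jpk qvw qelm ere tlt
Hunk 3: at line 1 remove [qvw,qelm] add [flei] -> 5 lines: ofvb jpk flei ere tlt
Hunk 4: at line 1 remove [jpk,flei,ere] add [xnq] -> 3 lines: ofvb xnq tlt
Hunk 5: at line 1 remove [xnq] add [sytx] -> 3 lines: ofvb sytx tlt
Hunk 6: at line 1 remove [sytx] add [rdy,uvfpb,yde] -> 5 lines: ofvb rdy uvfpb yde tlt
Hunk 7: at line 1 remove [uvfpb] add [zde,uhwol,jwg] -> 7 lines: ofvb rdy zde uhwol jwg yde tlt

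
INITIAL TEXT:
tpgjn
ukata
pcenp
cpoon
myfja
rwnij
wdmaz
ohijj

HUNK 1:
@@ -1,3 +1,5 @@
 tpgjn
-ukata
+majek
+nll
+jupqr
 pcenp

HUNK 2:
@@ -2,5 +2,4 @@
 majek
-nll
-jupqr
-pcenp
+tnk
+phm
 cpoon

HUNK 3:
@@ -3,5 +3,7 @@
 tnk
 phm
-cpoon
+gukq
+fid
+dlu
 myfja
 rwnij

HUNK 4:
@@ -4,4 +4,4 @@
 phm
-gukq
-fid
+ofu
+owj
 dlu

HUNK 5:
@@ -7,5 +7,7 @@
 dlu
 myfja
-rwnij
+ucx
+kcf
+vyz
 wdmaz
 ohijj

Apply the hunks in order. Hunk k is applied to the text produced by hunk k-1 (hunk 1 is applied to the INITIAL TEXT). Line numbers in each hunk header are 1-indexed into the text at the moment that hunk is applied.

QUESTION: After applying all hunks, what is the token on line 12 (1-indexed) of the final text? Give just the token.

Answer: wdmaz

Derivation:
Hunk 1: at line 1 remove [ukata] add [majek,nll,jupqr] -> 10 lines: tpgjn majek nll jupqr pcenp cpoon myfja rwnij wdmaz ohijj
Hunk 2: at line 2 remove [nll,jupqr,pcenp] add [tnk,phm] -> 9 lines: tpgjn majek tnk phm cpoon myfja rwnij wdmaz ohijj
Hunk 3: at line 3 remove [cpoon] add [gukq,fid,dlu] -> 11 lines: tpgjn majek tnk phm gukq fid dlu myfja rwnij wdmaz ohijj
Hunk 4: at line 4 remove [gukq,fid] add [ofu,owj] -> 11 lines: tpgjn majek tnk phm ofu owj dlu myfja rwnij wdmaz ohijj
Hunk 5: at line 7 remove [rwnij] add [ucx,kcf,vyz] -> 13 lines: tpgjn majek tnk phm ofu owj dlu myfja ucx kcf vyz wdmaz ohijj
Final line 12: wdmaz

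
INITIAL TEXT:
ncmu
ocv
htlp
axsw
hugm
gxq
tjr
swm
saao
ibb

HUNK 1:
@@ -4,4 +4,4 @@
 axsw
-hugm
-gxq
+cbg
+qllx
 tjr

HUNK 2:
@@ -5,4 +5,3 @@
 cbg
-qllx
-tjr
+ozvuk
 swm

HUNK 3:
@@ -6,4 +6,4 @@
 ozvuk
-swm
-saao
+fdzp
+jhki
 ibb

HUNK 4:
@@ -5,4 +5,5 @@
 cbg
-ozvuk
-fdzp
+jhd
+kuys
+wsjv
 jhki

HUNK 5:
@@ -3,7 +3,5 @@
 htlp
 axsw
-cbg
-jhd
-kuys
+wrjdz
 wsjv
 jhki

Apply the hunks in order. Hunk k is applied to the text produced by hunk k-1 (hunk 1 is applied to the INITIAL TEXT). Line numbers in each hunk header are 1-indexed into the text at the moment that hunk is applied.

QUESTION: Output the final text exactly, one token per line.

Answer: ncmu
ocv
htlp
axsw
wrjdz
wsjv
jhki
ibb

Derivation:
Hunk 1: at line 4 remove [hugm,gxq] add [cbg,qllx] -> 10 lines: ncmu ocv htlp axsw cbg qllx tjr swm saao ibb
Hunk 2: at line 5 remove [qllx,tjr] add [ozvuk] -> 9 lines: ncmu ocv htlp axsw cbg ozvuk swm saao ibb
Hunk 3: at line 6 remove [swm,saao] add [fdzp,jhki] -> 9 lines: ncmu ocv htlp axsw cbg ozvuk fdzp jhki ibb
Hunk 4: at line 5 remove [ozvuk,fdzp] add [jhd,kuys,wsjv] -> 10 lines: ncmu ocv htlp axsw cbg jhd kuys wsjv jhki ibb
Hunk 5: at line 3 remove [cbg,jhd,kuys] add [wrjdz] -> 8 lines: ncmu ocv htlp axsw wrjdz wsjv jhki ibb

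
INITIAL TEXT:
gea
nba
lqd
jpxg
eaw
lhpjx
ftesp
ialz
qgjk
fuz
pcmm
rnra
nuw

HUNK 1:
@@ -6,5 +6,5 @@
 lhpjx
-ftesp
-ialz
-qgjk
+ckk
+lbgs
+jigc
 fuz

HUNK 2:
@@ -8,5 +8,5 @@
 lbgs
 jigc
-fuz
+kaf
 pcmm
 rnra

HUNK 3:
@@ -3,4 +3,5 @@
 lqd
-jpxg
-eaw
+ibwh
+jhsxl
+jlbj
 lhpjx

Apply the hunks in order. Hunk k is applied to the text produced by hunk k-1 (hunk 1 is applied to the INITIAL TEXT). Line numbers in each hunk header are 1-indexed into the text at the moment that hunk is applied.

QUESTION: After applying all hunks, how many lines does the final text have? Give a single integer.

Answer: 14

Derivation:
Hunk 1: at line 6 remove [ftesp,ialz,qgjk] add [ckk,lbgs,jigc] -> 13 lines: gea nba lqd jpxg eaw lhpjx ckk lbgs jigc fuz pcmm rnra nuw
Hunk 2: at line 8 remove [fuz] add [kaf] -> 13 lines: gea nba lqd jpxg eaw lhpjx ckk lbgs jigc kaf pcmm rnra nuw
Hunk 3: at line 3 remove [jpxg,eaw] add [ibwh,jhsxl,jlbj] -> 14 lines: gea nba lqd ibwh jhsxl jlbj lhpjx ckk lbgs jigc kaf pcmm rnra nuw
Final line count: 14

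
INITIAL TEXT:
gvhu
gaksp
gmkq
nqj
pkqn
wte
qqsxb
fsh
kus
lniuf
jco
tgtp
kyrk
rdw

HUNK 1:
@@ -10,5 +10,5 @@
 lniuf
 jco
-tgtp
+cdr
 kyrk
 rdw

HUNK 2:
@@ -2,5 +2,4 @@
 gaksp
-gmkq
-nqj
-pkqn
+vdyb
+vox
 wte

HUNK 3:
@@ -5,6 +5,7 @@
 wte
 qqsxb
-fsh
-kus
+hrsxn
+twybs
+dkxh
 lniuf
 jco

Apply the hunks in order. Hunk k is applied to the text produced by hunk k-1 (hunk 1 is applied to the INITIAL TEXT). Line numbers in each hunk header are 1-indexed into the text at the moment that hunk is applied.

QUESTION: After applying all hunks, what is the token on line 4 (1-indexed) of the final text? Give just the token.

Hunk 1: at line 10 remove [tgtp] add [cdr] -> 14 lines: gvhu gaksp gmkq nqj pkqn wte qqsxb fsh kus lniuf jco cdr kyrk rdw
Hunk 2: at line 2 remove [gmkq,nqj,pkqn] add [vdyb,vox] -> 13 lines: gvhu gaksp vdyb vox wte qqsxb fsh kus lniuf jco cdr kyrk rdw
Hunk 3: at line 5 remove [fsh,kus] add [hrsxn,twybs,dkxh] -> 14 lines: gvhu gaksp vdyb vox wte qqsxb hrsxn twybs dkxh lniuf jco cdr kyrk rdw
Final line 4: vox

Answer: vox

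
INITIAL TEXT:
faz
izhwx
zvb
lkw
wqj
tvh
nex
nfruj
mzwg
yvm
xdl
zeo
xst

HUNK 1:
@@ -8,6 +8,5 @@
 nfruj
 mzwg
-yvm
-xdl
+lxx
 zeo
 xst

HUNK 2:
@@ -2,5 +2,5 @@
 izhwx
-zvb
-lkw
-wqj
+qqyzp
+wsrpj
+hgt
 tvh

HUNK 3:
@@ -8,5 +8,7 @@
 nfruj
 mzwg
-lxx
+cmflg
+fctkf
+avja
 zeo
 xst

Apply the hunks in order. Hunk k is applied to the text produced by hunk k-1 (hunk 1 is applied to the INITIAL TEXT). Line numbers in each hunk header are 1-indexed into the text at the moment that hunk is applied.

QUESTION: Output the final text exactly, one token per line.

Hunk 1: at line 8 remove [yvm,xdl] add [lxx] -> 12 lines: faz izhwx zvb lkw wqj tvh nex nfruj mzwg lxx zeo xst
Hunk 2: at line 2 remove [zvb,lkw,wqj] add [qqyzp,wsrpj,hgt] -> 12 lines: faz izhwx qqyzp wsrpj hgt tvh nex nfruj mzwg lxx zeo xst
Hunk 3: at line 8 remove [lxx] add [cmflg,fctkf,avja] -> 14 lines: faz izhwx qqyzp wsrpj hgt tvh nex nfruj mzwg cmflg fctkf avja zeo xst

Answer: faz
izhwx
qqyzp
wsrpj
hgt
tvh
nex
nfruj
mzwg
cmflg
fctkf
avja
zeo
xst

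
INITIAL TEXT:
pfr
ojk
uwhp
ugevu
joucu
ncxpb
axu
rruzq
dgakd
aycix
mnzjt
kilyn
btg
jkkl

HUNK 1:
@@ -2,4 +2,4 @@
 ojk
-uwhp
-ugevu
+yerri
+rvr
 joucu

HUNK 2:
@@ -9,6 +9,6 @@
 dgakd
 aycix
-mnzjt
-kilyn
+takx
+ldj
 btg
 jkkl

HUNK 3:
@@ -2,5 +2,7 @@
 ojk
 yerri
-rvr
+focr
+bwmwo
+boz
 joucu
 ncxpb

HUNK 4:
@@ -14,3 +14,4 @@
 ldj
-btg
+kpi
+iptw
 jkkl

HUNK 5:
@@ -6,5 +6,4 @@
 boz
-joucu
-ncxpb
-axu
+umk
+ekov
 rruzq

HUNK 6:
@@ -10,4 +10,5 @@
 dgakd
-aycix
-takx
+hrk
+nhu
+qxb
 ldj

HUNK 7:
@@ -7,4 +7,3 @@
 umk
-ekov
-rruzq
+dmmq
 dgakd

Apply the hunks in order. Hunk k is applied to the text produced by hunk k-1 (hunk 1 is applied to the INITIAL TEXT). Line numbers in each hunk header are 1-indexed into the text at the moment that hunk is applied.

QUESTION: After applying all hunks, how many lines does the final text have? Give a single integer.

Answer: 16

Derivation:
Hunk 1: at line 2 remove [uwhp,ugevu] add [yerri,rvr] -> 14 lines: pfr ojk yerri rvr joucu ncxpb axu rruzq dgakd aycix mnzjt kilyn btg jkkl
Hunk 2: at line 9 remove [mnzjt,kilyn] add [takx,ldj] -> 14 lines: pfr ojk yerri rvr joucu ncxpb axu rruzq dgakd aycix takx ldj btg jkkl
Hunk 3: at line 2 remove [rvr] add [focr,bwmwo,boz] -> 16 lines: pfr ojk yerri focr bwmwo boz joucu ncxpb axu rruzq dgakd aycix takx ldj btg jkkl
Hunk 4: at line 14 remove [btg] add [kpi,iptw] -> 17 lines: pfr ojk yerri focr bwmwo boz joucu ncxpb axu rruzq dgakd aycix takx ldj kpi iptw jkkl
Hunk 5: at line 6 remove [joucu,ncxpb,axu] add [umk,ekov] -> 16 lines: pfr ojk yerri focr bwmwo boz umk ekov rruzq dgakd aycix takx ldj kpi iptw jkkl
Hunk 6: at line 10 remove [aycix,takx] add [hrk,nhu,qxb] -> 17 lines: pfr ojk yerri focr bwmwo boz umk ekov rruzq dgakd hrk nhu qxb ldj kpi iptw jkkl
Hunk 7: at line 7 remove [ekov,rruzq] add [dmmq] -> 16 lines: pfr ojk yerri focr bwmwo boz umk dmmq dgakd hrk nhu qxb ldj kpi iptw jkkl
Final line count: 16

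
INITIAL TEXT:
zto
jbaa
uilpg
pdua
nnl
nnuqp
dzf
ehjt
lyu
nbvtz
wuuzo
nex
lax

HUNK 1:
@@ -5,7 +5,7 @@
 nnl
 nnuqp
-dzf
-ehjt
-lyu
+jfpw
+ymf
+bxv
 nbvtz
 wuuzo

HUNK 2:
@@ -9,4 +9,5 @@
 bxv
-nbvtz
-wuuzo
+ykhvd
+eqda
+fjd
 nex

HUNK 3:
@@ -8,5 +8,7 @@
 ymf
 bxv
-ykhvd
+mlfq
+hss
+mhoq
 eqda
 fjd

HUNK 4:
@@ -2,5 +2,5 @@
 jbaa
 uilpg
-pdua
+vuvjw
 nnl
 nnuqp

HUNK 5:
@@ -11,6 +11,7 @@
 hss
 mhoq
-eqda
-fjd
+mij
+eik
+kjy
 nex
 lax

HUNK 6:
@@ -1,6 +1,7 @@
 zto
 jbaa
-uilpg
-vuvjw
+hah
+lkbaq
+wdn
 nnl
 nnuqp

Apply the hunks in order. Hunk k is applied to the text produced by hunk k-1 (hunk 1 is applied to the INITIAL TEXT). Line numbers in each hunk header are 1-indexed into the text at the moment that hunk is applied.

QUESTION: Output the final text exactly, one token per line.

Answer: zto
jbaa
hah
lkbaq
wdn
nnl
nnuqp
jfpw
ymf
bxv
mlfq
hss
mhoq
mij
eik
kjy
nex
lax

Derivation:
Hunk 1: at line 5 remove [dzf,ehjt,lyu] add [jfpw,ymf,bxv] -> 13 lines: zto jbaa uilpg pdua nnl nnuqp jfpw ymf bxv nbvtz wuuzo nex lax
Hunk 2: at line 9 remove [nbvtz,wuuzo] add [ykhvd,eqda,fjd] -> 14 lines: zto jbaa uilpg pdua nnl nnuqp jfpw ymf bxv ykhvd eqda fjd nex lax
Hunk 3: at line 8 remove [ykhvd] add [mlfq,hss,mhoq] -> 16 lines: zto jbaa uilpg pdua nnl nnuqp jfpw ymf bxv mlfq hss mhoq eqda fjd nex lax
Hunk 4: at line 2 remove [pdua] add [vuvjw] -> 16 lines: zto jbaa uilpg vuvjw nnl nnuqp jfpw ymf bxv mlfq hss mhoq eqda fjd nex lax
Hunk 5: at line 11 remove [eqda,fjd] add [mij,eik,kjy] -> 17 lines: zto jbaa uilpg vuvjw nnl nnuqp jfpw ymf bxv mlfq hss mhoq mij eik kjy nex lax
Hunk 6: at line 1 remove [uilpg,vuvjw] add [hah,lkbaq,wdn] -> 18 lines: zto jbaa hah lkbaq wdn nnl nnuqp jfpw ymf bxv mlfq hss mhoq mij eik kjy nex lax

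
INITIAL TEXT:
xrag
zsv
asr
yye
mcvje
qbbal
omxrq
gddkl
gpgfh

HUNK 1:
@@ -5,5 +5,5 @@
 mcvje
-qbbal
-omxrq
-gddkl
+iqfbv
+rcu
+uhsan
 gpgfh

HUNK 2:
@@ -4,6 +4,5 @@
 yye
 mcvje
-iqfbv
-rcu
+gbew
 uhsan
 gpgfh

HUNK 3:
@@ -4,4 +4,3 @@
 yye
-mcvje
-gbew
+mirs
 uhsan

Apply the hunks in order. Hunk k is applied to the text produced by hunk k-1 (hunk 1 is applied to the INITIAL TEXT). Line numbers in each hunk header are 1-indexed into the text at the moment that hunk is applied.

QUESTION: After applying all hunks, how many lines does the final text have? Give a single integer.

Answer: 7

Derivation:
Hunk 1: at line 5 remove [qbbal,omxrq,gddkl] add [iqfbv,rcu,uhsan] -> 9 lines: xrag zsv asr yye mcvje iqfbv rcu uhsan gpgfh
Hunk 2: at line 4 remove [iqfbv,rcu] add [gbew] -> 8 lines: xrag zsv asr yye mcvje gbew uhsan gpgfh
Hunk 3: at line 4 remove [mcvje,gbew] add [mirs] -> 7 lines: xrag zsv asr yye mirs uhsan gpgfh
Final line count: 7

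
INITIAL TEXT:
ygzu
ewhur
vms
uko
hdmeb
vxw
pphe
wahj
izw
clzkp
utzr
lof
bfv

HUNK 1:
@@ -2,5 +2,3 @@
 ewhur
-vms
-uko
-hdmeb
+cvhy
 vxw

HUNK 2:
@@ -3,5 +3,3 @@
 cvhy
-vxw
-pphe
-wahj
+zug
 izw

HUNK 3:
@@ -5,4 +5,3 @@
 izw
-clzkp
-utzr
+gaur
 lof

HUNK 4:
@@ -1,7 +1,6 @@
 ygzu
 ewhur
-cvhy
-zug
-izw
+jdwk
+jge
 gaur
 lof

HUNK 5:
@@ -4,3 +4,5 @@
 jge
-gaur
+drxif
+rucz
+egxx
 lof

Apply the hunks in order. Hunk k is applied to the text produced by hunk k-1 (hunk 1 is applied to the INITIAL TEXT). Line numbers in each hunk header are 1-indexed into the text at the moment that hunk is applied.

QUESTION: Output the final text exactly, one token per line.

Answer: ygzu
ewhur
jdwk
jge
drxif
rucz
egxx
lof
bfv

Derivation:
Hunk 1: at line 2 remove [vms,uko,hdmeb] add [cvhy] -> 11 lines: ygzu ewhur cvhy vxw pphe wahj izw clzkp utzr lof bfv
Hunk 2: at line 3 remove [vxw,pphe,wahj] add [zug] -> 9 lines: ygzu ewhur cvhy zug izw clzkp utzr lof bfv
Hunk 3: at line 5 remove [clzkp,utzr] add [gaur] -> 8 lines: ygzu ewhur cvhy zug izw gaur lof bfv
Hunk 4: at line 1 remove [cvhy,zug,izw] add [jdwk,jge] -> 7 lines: ygzu ewhur jdwk jge gaur lof bfv
Hunk 5: at line 4 remove [gaur] add [drxif,rucz,egxx] -> 9 lines: ygzu ewhur jdwk jge drxif rucz egxx lof bfv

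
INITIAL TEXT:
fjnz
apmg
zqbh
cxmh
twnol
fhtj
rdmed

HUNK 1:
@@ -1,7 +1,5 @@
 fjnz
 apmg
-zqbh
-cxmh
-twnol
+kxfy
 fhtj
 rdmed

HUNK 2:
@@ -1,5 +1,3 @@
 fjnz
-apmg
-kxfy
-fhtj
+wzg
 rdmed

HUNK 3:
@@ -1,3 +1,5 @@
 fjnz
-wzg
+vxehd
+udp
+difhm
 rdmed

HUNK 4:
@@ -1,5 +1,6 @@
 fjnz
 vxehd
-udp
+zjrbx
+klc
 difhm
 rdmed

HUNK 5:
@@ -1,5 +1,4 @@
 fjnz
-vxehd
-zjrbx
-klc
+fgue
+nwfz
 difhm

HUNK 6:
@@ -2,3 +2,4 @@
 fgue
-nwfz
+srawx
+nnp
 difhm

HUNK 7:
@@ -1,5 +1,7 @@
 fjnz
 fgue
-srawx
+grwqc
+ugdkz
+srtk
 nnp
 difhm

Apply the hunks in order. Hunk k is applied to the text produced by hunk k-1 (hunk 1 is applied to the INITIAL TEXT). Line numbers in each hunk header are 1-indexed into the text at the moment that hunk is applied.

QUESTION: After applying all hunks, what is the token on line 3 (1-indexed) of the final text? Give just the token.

Answer: grwqc

Derivation:
Hunk 1: at line 1 remove [zqbh,cxmh,twnol] add [kxfy] -> 5 lines: fjnz apmg kxfy fhtj rdmed
Hunk 2: at line 1 remove [apmg,kxfy,fhtj] add [wzg] -> 3 lines: fjnz wzg rdmed
Hunk 3: at line 1 remove [wzg] add [vxehd,udp,difhm] -> 5 lines: fjnz vxehd udp difhm rdmed
Hunk 4: at line 1 remove [udp] add [zjrbx,klc] -> 6 lines: fjnz vxehd zjrbx klc difhm rdmed
Hunk 5: at line 1 remove [vxehd,zjrbx,klc] add [fgue,nwfz] -> 5 lines: fjnz fgue nwfz difhm rdmed
Hunk 6: at line 2 remove [nwfz] add [srawx,nnp] -> 6 lines: fjnz fgue srawx nnp difhm rdmed
Hunk 7: at line 1 remove [srawx] add [grwqc,ugdkz,srtk] -> 8 lines: fjnz fgue grwqc ugdkz srtk nnp difhm rdmed
Final line 3: grwqc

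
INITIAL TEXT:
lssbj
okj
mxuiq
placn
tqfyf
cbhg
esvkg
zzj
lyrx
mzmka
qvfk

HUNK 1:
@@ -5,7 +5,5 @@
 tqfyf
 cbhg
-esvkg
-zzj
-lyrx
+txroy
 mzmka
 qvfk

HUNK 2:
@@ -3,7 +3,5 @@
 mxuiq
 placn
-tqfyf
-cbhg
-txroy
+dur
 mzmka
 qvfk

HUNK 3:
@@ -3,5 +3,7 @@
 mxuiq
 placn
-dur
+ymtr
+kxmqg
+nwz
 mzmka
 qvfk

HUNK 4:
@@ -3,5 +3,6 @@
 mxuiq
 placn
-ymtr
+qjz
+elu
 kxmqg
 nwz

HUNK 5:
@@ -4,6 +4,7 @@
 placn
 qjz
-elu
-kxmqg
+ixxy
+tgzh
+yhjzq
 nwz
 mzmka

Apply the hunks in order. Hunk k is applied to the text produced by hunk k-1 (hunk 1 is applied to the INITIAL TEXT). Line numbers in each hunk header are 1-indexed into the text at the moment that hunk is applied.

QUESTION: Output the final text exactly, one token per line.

Hunk 1: at line 5 remove [esvkg,zzj,lyrx] add [txroy] -> 9 lines: lssbj okj mxuiq placn tqfyf cbhg txroy mzmka qvfk
Hunk 2: at line 3 remove [tqfyf,cbhg,txroy] add [dur] -> 7 lines: lssbj okj mxuiq placn dur mzmka qvfk
Hunk 3: at line 3 remove [dur] add [ymtr,kxmqg,nwz] -> 9 lines: lssbj okj mxuiq placn ymtr kxmqg nwz mzmka qvfk
Hunk 4: at line 3 remove [ymtr] add [qjz,elu] -> 10 lines: lssbj okj mxuiq placn qjz elu kxmqg nwz mzmka qvfk
Hunk 5: at line 4 remove [elu,kxmqg] add [ixxy,tgzh,yhjzq] -> 11 lines: lssbj okj mxuiq placn qjz ixxy tgzh yhjzq nwz mzmka qvfk

Answer: lssbj
okj
mxuiq
placn
qjz
ixxy
tgzh
yhjzq
nwz
mzmka
qvfk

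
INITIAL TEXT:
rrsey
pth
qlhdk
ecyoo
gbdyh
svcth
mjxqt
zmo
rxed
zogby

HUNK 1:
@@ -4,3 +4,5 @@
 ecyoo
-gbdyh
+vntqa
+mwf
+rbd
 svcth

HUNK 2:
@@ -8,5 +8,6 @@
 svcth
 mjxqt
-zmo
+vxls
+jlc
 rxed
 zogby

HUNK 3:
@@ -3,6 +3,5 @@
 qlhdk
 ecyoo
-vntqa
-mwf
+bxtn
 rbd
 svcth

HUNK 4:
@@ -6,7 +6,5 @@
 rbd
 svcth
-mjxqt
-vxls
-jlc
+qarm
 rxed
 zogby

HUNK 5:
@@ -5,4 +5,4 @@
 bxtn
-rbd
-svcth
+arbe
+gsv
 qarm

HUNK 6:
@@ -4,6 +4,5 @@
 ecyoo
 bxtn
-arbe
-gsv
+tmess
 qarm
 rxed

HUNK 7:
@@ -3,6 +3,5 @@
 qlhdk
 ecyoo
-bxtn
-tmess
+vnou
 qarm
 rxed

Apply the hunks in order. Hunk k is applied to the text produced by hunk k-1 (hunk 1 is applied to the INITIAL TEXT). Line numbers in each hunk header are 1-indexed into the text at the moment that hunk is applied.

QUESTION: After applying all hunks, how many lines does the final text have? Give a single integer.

Answer: 8

Derivation:
Hunk 1: at line 4 remove [gbdyh] add [vntqa,mwf,rbd] -> 12 lines: rrsey pth qlhdk ecyoo vntqa mwf rbd svcth mjxqt zmo rxed zogby
Hunk 2: at line 8 remove [zmo] add [vxls,jlc] -> 13 lines: rrsey pth qlhdk ecyoo vntqa mwf rbd svcth mjxqt vxls jlc rxed zogby
Hunk 3: at line 3 remove [vntqa,mwf] add [bxtn] -> 12 lines: rrsey pth qlhdk ecyoo bxtn rbd svcth mjxqt vxls jlc rxed zogby
Hunk 4: at line 6 remove [mjxqt,vxls,jlc] add [qarm] -> 10 lines: rrsey pth qlhdk ecyoo bxtn rbd svcth qarm rxed zogby
Hunk 5: at line 5 remove [rbd,svcth] add [arbe,gsv] -> 10 lines: rrsey pth qlhdk ecyoo bxtn arbe gsv qarm rxed zogby
Hunk 6: at line 4 remove [arbe,gsv] add [tmess] -> 9 lines: rrsey pth qlhdk ecyoo bxtn tmess qarm rxed zogby
Hunk 7: at line 3 remove [bxtn,tmess] add [vnou] -> 8 lines: rrsey pth qlhdk ecyoo vnou qarm rxed zogby
Final line count: 8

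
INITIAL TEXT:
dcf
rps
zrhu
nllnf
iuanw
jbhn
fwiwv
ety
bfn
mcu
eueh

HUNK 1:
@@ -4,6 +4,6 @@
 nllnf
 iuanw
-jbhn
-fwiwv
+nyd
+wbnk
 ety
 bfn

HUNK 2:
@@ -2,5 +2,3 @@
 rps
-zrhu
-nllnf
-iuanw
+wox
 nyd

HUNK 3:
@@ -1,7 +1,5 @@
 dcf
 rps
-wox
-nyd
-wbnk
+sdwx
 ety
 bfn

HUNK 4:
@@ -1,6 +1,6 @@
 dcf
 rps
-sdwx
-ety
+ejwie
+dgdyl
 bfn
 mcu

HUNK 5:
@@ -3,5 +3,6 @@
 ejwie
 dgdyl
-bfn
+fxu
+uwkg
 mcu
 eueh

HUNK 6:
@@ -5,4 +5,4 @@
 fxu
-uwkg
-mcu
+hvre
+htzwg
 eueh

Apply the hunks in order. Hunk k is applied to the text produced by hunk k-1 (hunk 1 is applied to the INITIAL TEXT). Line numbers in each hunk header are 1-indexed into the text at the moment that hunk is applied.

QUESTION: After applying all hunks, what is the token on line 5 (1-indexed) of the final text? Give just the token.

Hunk 1: at line 4 remove [jbhn,fwiwv] add [nyd,wbnk] -> 11 lines: dcf rps zrhu nllnf iuanw nyd wbnk ety bfn mcu eueh
Hunk 2: at line 2 remove [zrhu,nllnf,iuanw] add [wox] -> 9 lines: dcf rps wox nyd wbnk ety bfn mcu eueh
Hunk 3: at line 1 remove [wox,nyd,wbnk] add [sdwx] -> 7 lines: dcf rps sdwx ety bfn mcu eueh
Hunk 4: at line 1 remove [sdwx,ety] add [ejwie,dgdyl] -> 7 lines: dcf rps ejwie dgdyl bfn mcu eueh
Hunk 5: at line 3 remove [bfn] add [fxu,uwkg] -> 8 lines: dcf rps ejwie dgdyl fxu uwkg mcu eueh
Hunk 6: at line 5 remove [uwkg,mcu] add [hvre,htzwg] -> 8 lines: dcf rps ejwie dgdyl fxu hvre htzwg eueh
Final line 5: fxu

Answer: fxu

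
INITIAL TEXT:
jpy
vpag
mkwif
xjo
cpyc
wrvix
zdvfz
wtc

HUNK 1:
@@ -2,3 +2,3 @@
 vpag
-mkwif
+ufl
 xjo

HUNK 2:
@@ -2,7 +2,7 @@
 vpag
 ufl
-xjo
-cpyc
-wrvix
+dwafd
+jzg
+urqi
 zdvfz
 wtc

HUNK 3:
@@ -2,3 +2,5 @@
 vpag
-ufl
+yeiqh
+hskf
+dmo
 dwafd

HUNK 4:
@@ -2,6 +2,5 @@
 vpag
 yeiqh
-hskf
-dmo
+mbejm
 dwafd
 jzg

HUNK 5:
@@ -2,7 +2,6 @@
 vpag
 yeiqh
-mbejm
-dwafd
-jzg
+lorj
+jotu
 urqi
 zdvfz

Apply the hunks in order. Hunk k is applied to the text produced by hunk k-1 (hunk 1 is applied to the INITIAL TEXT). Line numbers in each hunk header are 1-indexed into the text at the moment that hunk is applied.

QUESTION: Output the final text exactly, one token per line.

Answer: jpy
vpag
yeiqh
lorj
jotu
urqi
zdvfz
wtc

Derivation:
Hunk 1: at line 2 remove [mkwif] add [ufl] -> 8 lines: jpy vpag ufl xjo cpyc wrvix zdvfz wtc
Hunk 2: at line 2 remove [xjo,cpyc,wrvix] add [dwafd,jzg,urqi] -> 8 lines: jpy vpag ufl dwafd jzg urqi zdvfz wtc
Hunk 3: at line 2 remove [ufl] add [yeiqh,hskf,dmo] -> 10 lines: jpy vpag yeiqh hskf dmo dwafd jzg urqi zdvfz wtc
Hunk 4: at line 2 remove [hskf,dmo] add [mbejm] -> 9 lines: jpy vpag yeiqh mbejm dwafd jzg urqi zdvfz wtc
Hunk 5: at line 2 remove [mbejm,dwafd,jzg] add [lorj,jotu] -> 8 lines: jpy vpag yeiqh lorj jotu urqi zdvfz wtc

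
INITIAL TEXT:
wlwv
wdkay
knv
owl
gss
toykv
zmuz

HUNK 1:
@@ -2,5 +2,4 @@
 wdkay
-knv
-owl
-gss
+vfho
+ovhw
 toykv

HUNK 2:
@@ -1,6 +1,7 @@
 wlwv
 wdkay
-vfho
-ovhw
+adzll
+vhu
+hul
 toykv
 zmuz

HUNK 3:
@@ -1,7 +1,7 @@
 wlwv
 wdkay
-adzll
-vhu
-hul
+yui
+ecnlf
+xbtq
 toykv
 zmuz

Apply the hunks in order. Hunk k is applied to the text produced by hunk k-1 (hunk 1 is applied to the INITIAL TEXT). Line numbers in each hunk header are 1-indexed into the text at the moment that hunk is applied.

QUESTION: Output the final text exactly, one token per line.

Answer: wlwv
wdkay
yui
ecnlf
xbtq
toykv
zmuz

Derivation:
Hunk 1: at line 2 remove [knv,owl,gss] add [vfho,ovhw] -> 6 lines: wlwv wdkay vfho ovhw toykv zmuz
Hunk 2: at line 1 remove [vfho,ovhw] add [adzll,vhu,hul] -> 7 lines: wlwv wdkay adzll vhu hul toykv zmuz
Hunk 3: at line 1 remove [adzll,vhu,hul] add [yui,ecnlf,xbtq] -> 7 lines: wlwv wdkay yui ecnlf xbtq toykv zmuz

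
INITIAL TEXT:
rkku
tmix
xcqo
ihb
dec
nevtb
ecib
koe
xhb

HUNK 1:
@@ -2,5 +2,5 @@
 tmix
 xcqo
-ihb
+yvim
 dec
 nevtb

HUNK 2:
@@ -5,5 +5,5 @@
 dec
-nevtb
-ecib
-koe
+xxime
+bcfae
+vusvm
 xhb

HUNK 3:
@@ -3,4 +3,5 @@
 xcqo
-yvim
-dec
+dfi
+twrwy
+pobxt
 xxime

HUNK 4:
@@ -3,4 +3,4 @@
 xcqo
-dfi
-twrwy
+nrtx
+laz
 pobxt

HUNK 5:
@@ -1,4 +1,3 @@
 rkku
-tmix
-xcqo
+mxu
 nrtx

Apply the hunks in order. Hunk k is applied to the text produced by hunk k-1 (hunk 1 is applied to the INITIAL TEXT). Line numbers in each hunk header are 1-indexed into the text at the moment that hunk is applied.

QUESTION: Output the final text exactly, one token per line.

Hunk 1: at line 2 remove [ihb] add [yvim] -> 9 lines: rkku tmix xcqo yvim dec nevtb ecib koe xhb
Hunk 2: at line 5 remove [nevtb,ecib,koe] add [xxime,bcfae,vusvm] -> 9 lines: rkku tmix xcqo yvim dec xxime bcfae vusvm xhb
Hunk 3: at line 3 remove [yvim,dec] add [dfi,twrwy,pobxt] -> 10 lines: rkku tmix xcqo dfi twrwy pobxt xxime bcfae vusvm xhb
Hunk 4: at line 3 remove [dfi,twrwy] add [nrtx,laz] -> 10 lines: rkku tmix xcqo nrtx laz pobxt xxime bcfae vusvm xhb
Hunk 5: at line 1 remove [tmix,xcqo] add [mxu] -> 9 lines: rkku mxu nrtx laz pobxt xxime bcfae vusvm xhb

Answer: rkku
mxu
nrtx
laz
pobxt
xxime
bcfae
vusvm
xhb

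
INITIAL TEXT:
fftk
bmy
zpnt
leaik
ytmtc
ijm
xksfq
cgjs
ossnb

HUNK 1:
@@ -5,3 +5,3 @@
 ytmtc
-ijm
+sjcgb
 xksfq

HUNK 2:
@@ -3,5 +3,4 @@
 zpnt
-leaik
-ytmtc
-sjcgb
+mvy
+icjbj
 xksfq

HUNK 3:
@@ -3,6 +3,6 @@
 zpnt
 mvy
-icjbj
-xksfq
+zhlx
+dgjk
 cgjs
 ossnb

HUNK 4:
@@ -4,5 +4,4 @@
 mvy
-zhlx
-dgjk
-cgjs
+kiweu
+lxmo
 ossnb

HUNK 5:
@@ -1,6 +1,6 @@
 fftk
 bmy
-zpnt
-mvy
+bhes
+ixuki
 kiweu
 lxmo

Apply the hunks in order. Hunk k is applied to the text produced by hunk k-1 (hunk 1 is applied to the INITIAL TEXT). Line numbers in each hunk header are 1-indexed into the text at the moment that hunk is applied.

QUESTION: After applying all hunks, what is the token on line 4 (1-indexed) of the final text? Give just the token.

Answer: ixuki

Derivation:
Hunk 1: at line 5 remove [ijm] add [sjcgb] -> 9 lines: fftk bmy zpnt leaik ytmtc sjcgb xksfq cgjs ossnb
Hunk 2: at line 3 remove [leaik,ytmtc,sjcgb] add [mvy,icjbj] -> 8 lines: fftk bmy zpnt mvy icjbj xksfq cgjs ossnb
Hunk 3: at line 3 remove [icjbj,xksfq] add [zhlx,dgjk] -> 8 lines: fftk bmy zpnt mvy zhlx dgjk cgjs ossnb
Hunk 4: at line 4 remove [zhlx,dgjk,cgjs] add [kiweu,lxmo] -> 7 lines: fftk bmy zpnt mvy kiweu lxmo ossnb
Hunk 5: at line 1 remove [zpnt,mvy] add [bhes,ixuki] -> 7 lines: fftk bmy bhes ixuki kiweu lxmo ossnb
Final line 4: ixuki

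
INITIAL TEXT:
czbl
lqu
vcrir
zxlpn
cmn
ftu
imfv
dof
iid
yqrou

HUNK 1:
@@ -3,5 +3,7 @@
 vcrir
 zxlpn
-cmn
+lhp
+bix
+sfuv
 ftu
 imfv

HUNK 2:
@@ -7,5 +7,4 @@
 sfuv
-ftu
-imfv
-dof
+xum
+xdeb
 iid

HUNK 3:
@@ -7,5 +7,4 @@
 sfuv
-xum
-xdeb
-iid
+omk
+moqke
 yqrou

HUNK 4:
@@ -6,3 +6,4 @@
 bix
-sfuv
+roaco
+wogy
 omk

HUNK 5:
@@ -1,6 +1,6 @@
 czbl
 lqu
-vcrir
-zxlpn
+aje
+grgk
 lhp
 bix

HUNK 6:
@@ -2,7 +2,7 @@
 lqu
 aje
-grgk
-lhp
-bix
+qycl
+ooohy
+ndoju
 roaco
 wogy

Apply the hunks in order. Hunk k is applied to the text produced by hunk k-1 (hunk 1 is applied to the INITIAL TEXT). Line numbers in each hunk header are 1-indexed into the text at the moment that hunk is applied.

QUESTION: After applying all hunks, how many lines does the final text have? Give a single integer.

Answer: 11

Derivation:
Hunk 1: at line 3 remove [cmn] add [lhp,bix,sfuv] -> 12 lines: czbl lqu vcrir zxlpn lhp bix sfuv ftu imfv dof iid yqrou
Hunk 2: at line 7 remove [ftu,imfv,dof] add [xum,xdeb] -> 11 lines: czbl lqu vcrir zxlpn lhp bix sfuv xum xdeb iid yqrou
Hunk 3: at line 7 remove [xum,xdeb,iid] add [omk,moqke] -> 10 lines: czbl lqu vcrir zxlpn lhp bix sfuv omk moqke yqrou
Hunk 4: at line 6 remove [sfuv] add [roaco,wogy] -> 11 lines: czbl lqu vcrir zxlpn lhp bix roaco wogy omk moqke yqrou
Hunk 5: at line 1 remove [vcrir,zxlpn] add [aje,grgk] -> 11 lines: czbl lqu aje grgk lhp bix roaco wogy omk moqke yqrou
Hunk 6: at line 2 remove [grgk,lhp,bix] add [qycl,ooohy,ndoju] -> 11 lines: czbl lqu aje qycl ooohy ndoju roaco wogy omk moqke yqrou
Final line count: 11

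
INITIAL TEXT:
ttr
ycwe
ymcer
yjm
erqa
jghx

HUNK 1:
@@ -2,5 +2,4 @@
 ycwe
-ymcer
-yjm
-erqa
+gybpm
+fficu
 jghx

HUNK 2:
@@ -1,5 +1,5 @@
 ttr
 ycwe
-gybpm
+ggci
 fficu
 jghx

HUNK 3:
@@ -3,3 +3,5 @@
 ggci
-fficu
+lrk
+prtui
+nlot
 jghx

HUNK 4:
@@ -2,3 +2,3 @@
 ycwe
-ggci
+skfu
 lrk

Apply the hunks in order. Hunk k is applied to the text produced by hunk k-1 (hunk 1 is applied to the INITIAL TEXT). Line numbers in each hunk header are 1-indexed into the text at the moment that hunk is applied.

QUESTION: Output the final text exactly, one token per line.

Hunk 1: at line 2 remove [ymcer,yjm,erqa] add [gybpm,fficu] -> 5 lines: ttr ycwe gybpm fficu jghx
Hunk 2: at line 1 remove [gybpm] add [ggci] -> 5 lines: ttr ycwe ggci fficu jghx
Hunk 3: at line 3 remove [fficu] add [lrk,prtui,nlot] -> 7 lines: ttr ycwe ggci lrk prtui nlot jghx
Hunk 4: at line 2 remove [ggci] add [skfu] -> 7 lines: ttr ycwe skfu lrk prtui nlot jghx

Answer: ttr
ycwe
skfu
lrk
prtui
nlot
jghx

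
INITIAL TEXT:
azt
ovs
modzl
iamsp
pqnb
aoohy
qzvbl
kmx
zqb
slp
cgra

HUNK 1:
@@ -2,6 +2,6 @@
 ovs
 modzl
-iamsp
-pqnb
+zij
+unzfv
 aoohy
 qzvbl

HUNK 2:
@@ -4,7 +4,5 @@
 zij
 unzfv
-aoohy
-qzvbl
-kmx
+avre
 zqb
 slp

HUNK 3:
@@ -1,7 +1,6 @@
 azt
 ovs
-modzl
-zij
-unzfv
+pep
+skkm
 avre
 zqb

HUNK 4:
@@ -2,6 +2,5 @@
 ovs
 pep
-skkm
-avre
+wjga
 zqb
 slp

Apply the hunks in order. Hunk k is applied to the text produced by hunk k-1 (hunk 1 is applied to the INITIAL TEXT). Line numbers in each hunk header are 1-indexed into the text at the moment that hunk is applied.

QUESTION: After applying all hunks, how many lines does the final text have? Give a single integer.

Hunk 1: at line 2 remove [iamsp,pqnb] add [zij,unzfv] -> 11 lines: azt ovs modzl zij unzfv aoohy qzvbl kmx zqb slp cgra
Hunk 2: at line 4 remove [aoohy,qzvbl,kmx] add [avre] -> 9 lines: azt ovs modzl zij unzfv avre zqb slp cgra
Hunk 3: at line 1 remove [modzl,zij,unzfv] add [pep,skkm] -> 8 lines: azt ovs pep skkm avre zqb slp cgra
Hunk 4: at line 2 remove [skkm,avre] add [wjga] -> 7 lines: azt ovs pep wjga zqb slp cgra
Final line count: 7

Answer: 7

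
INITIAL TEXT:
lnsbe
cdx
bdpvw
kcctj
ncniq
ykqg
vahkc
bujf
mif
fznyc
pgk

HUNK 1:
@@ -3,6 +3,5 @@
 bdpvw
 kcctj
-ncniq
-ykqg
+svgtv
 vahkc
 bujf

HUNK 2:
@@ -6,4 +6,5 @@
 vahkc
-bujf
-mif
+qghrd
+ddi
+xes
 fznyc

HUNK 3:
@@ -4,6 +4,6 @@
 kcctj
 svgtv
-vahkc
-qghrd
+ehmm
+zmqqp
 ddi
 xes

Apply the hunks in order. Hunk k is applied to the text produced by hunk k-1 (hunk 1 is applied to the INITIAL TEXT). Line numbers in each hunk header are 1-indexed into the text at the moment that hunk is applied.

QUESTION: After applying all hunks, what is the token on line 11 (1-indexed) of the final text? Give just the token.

Answer: pgk

Derivation:
Hunk 1: at line 3 remove [ncniq,ykqg] add [svgtv] -> 10 lines: lnsbe cdx bdpvw kcctj svgtv vahkc bujf mif fznyc pgk
Hunk 2: at line 6 remove [bujf,mif] add [qghrd,ddi,xes] -> 11 lines: lnsbe cdx bdpvw kcctj svgtv vahkc qghrd ddi xes fznyc pgk
Hunk 3: at line 4 remove [vahkc,qghrd] add [ehmm,zmqqp] -> 11 lines: lnsbe cdx bdpvw kcctj svgtv ehmm zmqqp ddi xes fznyc pgk
Final line 11: pgk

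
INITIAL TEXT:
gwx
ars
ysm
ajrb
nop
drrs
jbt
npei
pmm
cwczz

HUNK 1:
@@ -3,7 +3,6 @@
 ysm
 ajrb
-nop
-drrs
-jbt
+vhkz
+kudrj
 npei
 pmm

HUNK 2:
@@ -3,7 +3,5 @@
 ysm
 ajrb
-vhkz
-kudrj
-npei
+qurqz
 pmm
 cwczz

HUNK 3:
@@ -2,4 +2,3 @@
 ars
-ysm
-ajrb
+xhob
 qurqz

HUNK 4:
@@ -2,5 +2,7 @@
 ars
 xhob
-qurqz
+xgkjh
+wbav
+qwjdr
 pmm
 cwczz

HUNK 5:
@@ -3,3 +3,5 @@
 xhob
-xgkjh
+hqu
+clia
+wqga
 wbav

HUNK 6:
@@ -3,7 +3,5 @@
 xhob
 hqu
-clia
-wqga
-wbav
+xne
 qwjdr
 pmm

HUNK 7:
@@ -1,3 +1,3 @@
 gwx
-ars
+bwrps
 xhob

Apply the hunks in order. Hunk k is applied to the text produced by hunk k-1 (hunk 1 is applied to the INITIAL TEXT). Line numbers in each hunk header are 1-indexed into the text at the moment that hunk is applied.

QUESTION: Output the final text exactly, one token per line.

Hunk 1: at line 3 remove [nop,drrs,jbt] add [vhkz,kudrj] -> 9 lines: gwx ars ysm ajrb vhkz kudrj npei pmm cwczz
Hunk 2: at line 3 remove [vhkz,kudrj,npei] add [qurqz] -> 7 lines: gwx ars ysm ajrb qurqz pmm cwczz
Hunk 3: at line 2 remove [ysm,ajrb] add [xhob] -> 6 lines: gwx ars xhob qurqz pmm cwczz
Hunk 4: at line 2 remove [qurqz] add [xgkjh,wbav,qwjdr] -> 8 lines: gwx ars xhob xgkjh wbav qwjdr pmm cwczz
Hunk 5: at line 3 remove [xgkjh] add [hqu,clia,wqga] -> 10 lines: gwx ars xhob hqu clia wqga wbav qwjdr pmm cwczz
Hunk 6: at line 3 remove [clia,wqga,wbav] add [xne] -> 8 lines: gwx ars xhob hqu xne qwjdr pmm cwczz
Hunk 7: at line 1 remove [ars] add [bwrps] -> 8 lines: gwx bwrps xhob hqu xne qwjdr pmm cwczz

Answer: gwx
bwrps
xhob
hqu
xne
qwjdr
pmm
cwczz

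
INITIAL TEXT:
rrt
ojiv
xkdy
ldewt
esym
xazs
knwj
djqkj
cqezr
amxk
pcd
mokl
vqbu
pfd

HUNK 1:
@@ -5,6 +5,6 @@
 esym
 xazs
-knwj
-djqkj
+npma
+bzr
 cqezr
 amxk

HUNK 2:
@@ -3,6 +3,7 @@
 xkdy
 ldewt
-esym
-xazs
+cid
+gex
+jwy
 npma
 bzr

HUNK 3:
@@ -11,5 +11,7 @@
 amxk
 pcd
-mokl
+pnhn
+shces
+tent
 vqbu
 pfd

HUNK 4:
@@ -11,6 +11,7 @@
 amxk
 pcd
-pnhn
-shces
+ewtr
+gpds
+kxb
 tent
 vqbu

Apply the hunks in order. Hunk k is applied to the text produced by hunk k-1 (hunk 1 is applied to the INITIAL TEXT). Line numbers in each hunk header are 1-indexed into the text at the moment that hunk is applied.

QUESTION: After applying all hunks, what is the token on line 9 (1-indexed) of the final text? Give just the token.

Hunk 1: at line 5 remove [knwj,djqkj] add [npma,bzr] -> 14 lines: rrt ojiv xkdy ldewt esym xazs npma bzr cqezr amxk pcd mokl vqbu pfd
Hunk 2: at line 3 remove [esym,xazs] add [cid,gex,jwy] -> 15 lines: rrt ojiv xkdy ldewt cid gex jwy npma bzr cqezr amxk pcd mokl vqbu pfd
Hunk 3: at line 11 remove [mokl] add [pnhn,shces,tent] -> 17 lines: rrt ojiv xkdy ldewt cid gex jwy npma bzr cqezr amxk pcd pnhn shces tent vqbu pfd
Hunk 4: at line 11 remove [pnhn,shces] add [ewtr,gpds,kxb] -> 18 lines: rrt ojiv xkdy ldewt cid gex jwy npma bzr cqezr amxk pcd ewtr gpds kxb tent vqbu pfd
Final line 9: bzr

Answer: bzr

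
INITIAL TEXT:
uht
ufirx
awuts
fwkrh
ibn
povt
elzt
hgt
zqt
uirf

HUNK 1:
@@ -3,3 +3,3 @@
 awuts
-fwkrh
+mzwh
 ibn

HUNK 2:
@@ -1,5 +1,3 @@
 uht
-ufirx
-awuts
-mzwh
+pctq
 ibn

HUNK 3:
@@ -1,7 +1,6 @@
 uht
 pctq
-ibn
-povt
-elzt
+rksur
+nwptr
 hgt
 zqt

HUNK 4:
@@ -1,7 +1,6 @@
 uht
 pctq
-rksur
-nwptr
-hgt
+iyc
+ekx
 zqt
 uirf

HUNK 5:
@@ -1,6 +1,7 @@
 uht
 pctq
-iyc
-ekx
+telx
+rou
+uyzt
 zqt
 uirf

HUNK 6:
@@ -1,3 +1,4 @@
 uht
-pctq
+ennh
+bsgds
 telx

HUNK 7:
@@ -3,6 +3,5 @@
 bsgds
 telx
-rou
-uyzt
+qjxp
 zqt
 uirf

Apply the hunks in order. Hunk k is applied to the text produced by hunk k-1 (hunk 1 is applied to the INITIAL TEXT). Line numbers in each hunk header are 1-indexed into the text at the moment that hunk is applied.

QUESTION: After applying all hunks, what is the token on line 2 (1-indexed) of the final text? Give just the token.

Hunk 1: at line 3 remove [fwkrh] add [mzwh] -> 10 lines: uht ufirx awuts mzwh ibn povt elzt hgt zqt uirf
Hunk 2: at line 1 remove [ufirx,awuts,mzwh] add [pctq] -> 8 lines: uht pctq ibn povt elzt hgt zqt uirf
Hunk 3: at line 1 remove [ibn,povt,elzt] add [rksur,nwptr] -> 7 lines: uht pctq rksur nwptr hgt zqt uirf
Hunk 4: at line 1 remove [rksur,nwptr,hgt] add [iyc,ekx] -> 6 lines: uht pctq iyc ekx zqt uirf
Hunk 5: at line 1 remove [iyc,ekx] add [telx,rou,uyzt] -> 7 lines: uht pctq telx rou uyzt zqt uirf
Hunk 6: at line 1 remove [pctq] add [ennh,bsgds] -> 8 lines: uht ennh bsgds telx rou uyzt zqt uirf
Hunk 7: at line 3 remove [rou,uyzt] add [qjxp] -> 7 lines: uht ennh bsgds telx qjxp zqt uirf
Final line 2: ennh

Answer: ennh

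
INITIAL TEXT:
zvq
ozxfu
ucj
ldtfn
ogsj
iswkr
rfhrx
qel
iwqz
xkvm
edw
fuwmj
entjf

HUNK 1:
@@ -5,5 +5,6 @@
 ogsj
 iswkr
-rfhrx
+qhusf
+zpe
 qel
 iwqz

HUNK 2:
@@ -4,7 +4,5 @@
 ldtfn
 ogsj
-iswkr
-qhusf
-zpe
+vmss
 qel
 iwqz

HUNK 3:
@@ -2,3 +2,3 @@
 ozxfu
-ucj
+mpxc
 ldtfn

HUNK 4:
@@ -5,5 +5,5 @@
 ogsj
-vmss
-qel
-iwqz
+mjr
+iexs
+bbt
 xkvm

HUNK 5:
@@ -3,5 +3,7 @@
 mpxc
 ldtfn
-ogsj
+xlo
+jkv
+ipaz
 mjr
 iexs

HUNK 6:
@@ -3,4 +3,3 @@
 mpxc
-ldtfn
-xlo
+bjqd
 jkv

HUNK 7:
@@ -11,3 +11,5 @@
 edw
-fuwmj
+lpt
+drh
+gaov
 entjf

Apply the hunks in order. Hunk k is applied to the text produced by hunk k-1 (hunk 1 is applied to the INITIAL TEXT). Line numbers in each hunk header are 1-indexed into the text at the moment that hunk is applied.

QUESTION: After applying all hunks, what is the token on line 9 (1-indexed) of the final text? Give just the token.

Answer: bbt

Derivation:
Hunk 1: at line 5 remove [rfhrx] add [qhusf,zpe] -> 14 lines: zvq ozxfu ucj ldtfn ogsj iswkr qhusf zpe qel iwqz xkvm edw fuwmj entjf
Hunk 2: at line 4 remove [iswkr,qhusf,zpe] add [vmss] -> 12 lines: zvq ozxfu ucj ldtfn ogsj vmss qel iwqz xkvm edw fuwmj entjf
Hunk 3: at line 2 remove [ucj] add [mpxc] -> 12 lines: zvq ozxfu mpxc ldtfn ogsj vmss qel iwqz xkvm edw fuwmj entjf
Hunk 4: at line 5 remove [vmss,qel,iwqz] add [mjr,iexs,bbt] -> 12 lines: zvq ozxfu mpxc ldtfn ogsj mjr iexs bbt xkvm edw fuwmj entjf
Hunk 5: at line 3 remove [ogsj] add [xlo,jkv,ipaz] -> 14 lines: zvq ozxfu mpxc ldtfn xlo jkv ipaz mjr iexs bbt xkvm edw fuwmj entjf
Hunk 6: at line 3 remove [ldtfn,xlo] add [bjqd] -> 13 lines: zvq ozxfu mpxc bjqd jkv ipaz mjr iexs bbt xkvm edw fuwmj entjf
Hunk 7: at line 11 remove [fuwmj] add [lpt,drh,gaov] -> 15 lines: zvq ozxfu mpxc bjqd jkv ipaz mjr iexs bbt xkvm edw lpt drh gaov entjf
Final line 9: bbt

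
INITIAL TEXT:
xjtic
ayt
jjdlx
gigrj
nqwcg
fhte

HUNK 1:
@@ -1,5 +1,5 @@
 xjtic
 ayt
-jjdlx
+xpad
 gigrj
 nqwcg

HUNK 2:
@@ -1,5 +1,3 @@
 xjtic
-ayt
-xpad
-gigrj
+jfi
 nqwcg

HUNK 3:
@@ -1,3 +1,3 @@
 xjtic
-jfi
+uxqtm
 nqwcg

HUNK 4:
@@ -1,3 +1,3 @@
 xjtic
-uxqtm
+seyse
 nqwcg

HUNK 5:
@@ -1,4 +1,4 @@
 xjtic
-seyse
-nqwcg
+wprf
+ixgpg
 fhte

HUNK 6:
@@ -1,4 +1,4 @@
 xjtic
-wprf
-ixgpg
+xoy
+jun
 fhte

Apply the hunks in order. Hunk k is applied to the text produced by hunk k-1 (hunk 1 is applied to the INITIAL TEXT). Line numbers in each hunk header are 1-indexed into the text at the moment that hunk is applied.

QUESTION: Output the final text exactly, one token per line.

Hunk 1: at line 1 remove [jjdlx] add [xpad] -> 6 lines: xjtic ayt xpad gigrj nqwcg fhte
Hunk 2: at line 1 remove [ayt,xpad,gigrj] add [jfi] -> 4 lines: xjtic jfi nqwcg fhte
Hunk 3: at line 1 remove [jfi] add [uxqtm] -> 4 lines: xjtic uxqtm nqwcg fhte
Hunk 4: at line 1 remove [uxqtm] add [seyse] -> 4 lines: xjtic seyse nqwcg fhte
Hunk 5: at line 1 remove [seyse,nqwcg] add [wprf,ixgpg] -> 4 lines: xjtic wprf ixgpg fhte
Hunk 6: at line 1 remove [wprf,ixgpg] add [xoy,jun] -> 4 lines: xjtic xoy jun fhte

Answer: xjtic
xoy
jun
fhte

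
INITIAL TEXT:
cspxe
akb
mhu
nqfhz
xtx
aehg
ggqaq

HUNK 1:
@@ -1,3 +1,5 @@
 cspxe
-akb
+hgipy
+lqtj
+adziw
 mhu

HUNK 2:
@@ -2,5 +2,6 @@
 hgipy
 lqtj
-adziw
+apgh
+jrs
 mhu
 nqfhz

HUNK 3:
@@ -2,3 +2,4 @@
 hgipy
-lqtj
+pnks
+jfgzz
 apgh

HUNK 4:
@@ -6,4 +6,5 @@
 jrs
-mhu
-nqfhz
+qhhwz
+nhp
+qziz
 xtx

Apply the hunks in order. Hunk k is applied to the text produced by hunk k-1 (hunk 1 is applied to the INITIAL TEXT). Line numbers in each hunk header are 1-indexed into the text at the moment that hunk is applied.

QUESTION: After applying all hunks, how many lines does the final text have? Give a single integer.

Answer: 12

Derivation:
Hunk 1: at line 1 remove [akb] add [hgipy,lqtj,adziw] -> 9 lines: cspxe hgipy lqtj adziw mhu nqfhz xtx aehg ggqaq
Hunk 2: at line 2 remove [adziw] add [apgh,jrs] -> 10 lines: cspxe hgipy lqtj apgh jrs mhu nqfhz xtx aehg ggqaq
Hunk 3: at line 2 remove [lqtj] add [pnks,jfgzz] -> 11 lines: cspxe hgipy pnks jfgzz apgh jrs mhu nqfhz xtx aehg ggqaq
Hunk 4: at line 6 remove [mhu,nqfhz] add [qhhwz,nhp,qziz] -> 12 lines: cspxe hgipy pnks jfgzz apgh jrs qhhwz nhp qziz xtx aehg ggqaq
Final line count: 12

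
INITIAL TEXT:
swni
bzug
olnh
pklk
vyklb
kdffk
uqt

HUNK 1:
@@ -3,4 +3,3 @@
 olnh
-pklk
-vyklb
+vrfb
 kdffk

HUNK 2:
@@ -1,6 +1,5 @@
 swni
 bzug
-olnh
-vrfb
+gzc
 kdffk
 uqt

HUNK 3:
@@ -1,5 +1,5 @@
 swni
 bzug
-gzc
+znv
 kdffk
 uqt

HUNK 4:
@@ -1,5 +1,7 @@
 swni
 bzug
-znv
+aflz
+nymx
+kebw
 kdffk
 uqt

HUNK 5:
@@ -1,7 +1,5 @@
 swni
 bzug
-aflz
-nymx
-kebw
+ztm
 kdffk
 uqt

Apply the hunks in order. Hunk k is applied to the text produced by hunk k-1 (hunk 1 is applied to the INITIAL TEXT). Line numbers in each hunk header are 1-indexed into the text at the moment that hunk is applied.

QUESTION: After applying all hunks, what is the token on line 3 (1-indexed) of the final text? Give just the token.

Hunk 1: at line 3 remove [pklk,vyklb] add [vrfb] -> 6 lines: swni bzug olnh vrfb kdffk uqt
Hunk 2: at line 1 remove [olnh,vrfb] add [gzc] -> 5 lines: swni bzug gzc kdffk uqt
Hunk 3: at line 1 remove [gzc] add [znv] -> 5 lines: swni bzug znv kdffk uqt
Hunk 4: at line 1 remove [znv] add [aflz,nymx,kebw] -> 7 lines: swni bzug aflz nymx kebw kdffk uqt
Hunk 5: at line 1 remove [aflz,nymx,kebw] add [ztm] -> 5 lines: swni bzug ztm kdffk uqt
Final line 3: ztm

Answer: ztm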